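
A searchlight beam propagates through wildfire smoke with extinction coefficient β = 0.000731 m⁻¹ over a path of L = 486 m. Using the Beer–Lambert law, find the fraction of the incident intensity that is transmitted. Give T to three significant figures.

τ = β·L = 0.000731 × 486 = 0.3553.
T = exp(−0.3553) = 0.7010.

0.701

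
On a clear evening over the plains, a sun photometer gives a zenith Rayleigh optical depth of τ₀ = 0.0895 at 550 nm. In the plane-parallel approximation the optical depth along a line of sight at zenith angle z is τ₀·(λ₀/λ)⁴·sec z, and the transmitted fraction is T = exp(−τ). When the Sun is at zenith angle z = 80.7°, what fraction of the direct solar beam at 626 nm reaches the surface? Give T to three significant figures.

0.719

sec 80.7° = 6.1880.
τ = 0.0895 × (550/626)⁴ × 6.1880 = 0.0895 × 0.5959 × 6.1880 = 0.3300.
T = exp(−0.3300) = 0.7189.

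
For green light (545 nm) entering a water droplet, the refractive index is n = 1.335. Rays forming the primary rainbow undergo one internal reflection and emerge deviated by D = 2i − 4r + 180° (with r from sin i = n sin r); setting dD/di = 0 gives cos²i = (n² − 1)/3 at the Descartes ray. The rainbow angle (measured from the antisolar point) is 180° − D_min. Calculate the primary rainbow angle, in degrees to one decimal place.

cos²i = (1.78222 − 1)/3 = 0.26074; i = arccos(0.51063) = 59.294°.
sin r = sin 59.294°/1.335 = 0.64405; r = 40.094°.
D_min = 2·59.294° − 4·40.094° + 180° = 138.212°.
Rainbow angle = 180° − D_min = 41.788°.

41.8°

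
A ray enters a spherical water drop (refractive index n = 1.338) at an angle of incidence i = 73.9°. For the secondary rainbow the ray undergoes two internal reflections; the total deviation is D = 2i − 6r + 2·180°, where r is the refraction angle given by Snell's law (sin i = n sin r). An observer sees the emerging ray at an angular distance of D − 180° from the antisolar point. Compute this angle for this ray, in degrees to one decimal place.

52.4°

sin r = sin 73.9° / 1.338 = 0.9608/1.338 = 0.7181; r = 45.90°.
D = 2·73.9° − 6·45.90° + 2·180° = 147.80° − 275.37° + 360° = 232.43°.
Angle from antisolar point = D − 180° = 52.43°.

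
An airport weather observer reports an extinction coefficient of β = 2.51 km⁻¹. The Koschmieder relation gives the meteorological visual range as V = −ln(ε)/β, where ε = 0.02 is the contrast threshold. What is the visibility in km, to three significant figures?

1.56 km

V = −ln(0.02) / 2.51 = 3.912 / 2.51 = 1.5586 km.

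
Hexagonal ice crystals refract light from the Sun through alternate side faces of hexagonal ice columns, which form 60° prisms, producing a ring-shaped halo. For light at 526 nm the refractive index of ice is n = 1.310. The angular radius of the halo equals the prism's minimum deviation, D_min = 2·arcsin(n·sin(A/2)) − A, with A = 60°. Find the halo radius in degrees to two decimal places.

n·sin(A/2) = 1.310 × sin 30° = 1.310 × 0.5000 = 0.6550.
D_min = 2·arcsin(0.6550) − 60° = 2 × 40.920° − 60° = 21.839°.

21.84°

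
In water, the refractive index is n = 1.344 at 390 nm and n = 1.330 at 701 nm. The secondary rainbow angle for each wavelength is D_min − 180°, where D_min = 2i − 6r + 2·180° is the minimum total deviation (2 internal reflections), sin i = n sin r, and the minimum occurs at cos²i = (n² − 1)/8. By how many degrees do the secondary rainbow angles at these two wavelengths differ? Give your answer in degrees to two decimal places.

At 390 nm (n = 1.344): cos²i = 0.10079 → i = 71.490°, r = 44.874°, D_min = 233.733°, rainbow angle = 53.733°.
At 701 nm (n = 1.330): cos²i = 0.09611 → i = 71.940°, r = 45.630°, D_min = 230.101°, rainbow angle = 50.101°.
Angular width = |53.733° − 50.101°| = 3.632°.

3.63°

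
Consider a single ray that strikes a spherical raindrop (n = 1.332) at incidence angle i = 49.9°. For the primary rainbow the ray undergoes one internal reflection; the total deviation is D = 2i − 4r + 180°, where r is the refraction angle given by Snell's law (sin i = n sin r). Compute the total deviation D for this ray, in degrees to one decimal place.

139.6°

sin r = sin 49.9° / 1.332 = 0.7649/1.332 = 0.5743; r = 35.05°.
D = 2·49.9° − 4·35.05° + 180° = 99.80° − 140.19° + 180° = 139.61°.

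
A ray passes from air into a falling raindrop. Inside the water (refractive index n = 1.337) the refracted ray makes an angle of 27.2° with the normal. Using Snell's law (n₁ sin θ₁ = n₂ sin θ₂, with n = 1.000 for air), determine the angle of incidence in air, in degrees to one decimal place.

Snell: sin θ_i = n · sin θ_r = 1.337 × sin 27.2° = 1.337 × 0.4571 = 0.6111.
θ_i = arcsin(0.6111) = 37.67°.

37.7°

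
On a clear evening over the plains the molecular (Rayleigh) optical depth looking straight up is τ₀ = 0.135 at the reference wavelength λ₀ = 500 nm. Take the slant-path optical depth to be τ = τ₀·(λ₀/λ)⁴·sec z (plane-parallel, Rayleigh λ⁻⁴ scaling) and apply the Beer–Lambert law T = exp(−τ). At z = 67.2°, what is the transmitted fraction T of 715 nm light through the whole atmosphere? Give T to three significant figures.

sec 67.2° = 2.5805.
τ = 0.135 × (500/715)⁴ × 2.5805 = 0.135 × 0.2391 × 2.5805 = 0.0833.
T = exp(−0.0833) = 0.9201.

0.920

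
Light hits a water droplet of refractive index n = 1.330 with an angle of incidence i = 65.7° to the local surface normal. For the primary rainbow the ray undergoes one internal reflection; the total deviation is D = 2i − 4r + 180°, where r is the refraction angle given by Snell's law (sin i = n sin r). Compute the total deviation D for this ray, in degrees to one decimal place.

sin r = sin 65.7° / 1.330 = 0.9114/1.330 = 0.6853; r = 43.26°.
D = 2·65.7° − 4·43.26° + 180° = 131.40° − 173.03° + 180° = 138.37°.

138.4°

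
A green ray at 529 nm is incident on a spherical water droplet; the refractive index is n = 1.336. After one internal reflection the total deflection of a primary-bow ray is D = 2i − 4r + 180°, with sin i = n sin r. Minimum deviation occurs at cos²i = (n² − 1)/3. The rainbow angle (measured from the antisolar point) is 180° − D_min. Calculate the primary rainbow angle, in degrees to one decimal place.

41.6°

cos²i = (1.78490 − 1)/3 = 0.26163; i = arccos(0.51150) = 59.236°.
sin r = sin 59.236°/1.336 = 0.64318; r = 40.029°.
D_min = 2·59.236° − 4·40.029° + 180° = 138.356°.
Rainbow angle = 180° − D_min = 41.644°.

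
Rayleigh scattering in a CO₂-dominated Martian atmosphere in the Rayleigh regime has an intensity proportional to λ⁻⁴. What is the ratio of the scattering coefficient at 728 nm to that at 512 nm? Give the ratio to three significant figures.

0.245

Rayleigh scattering ∝ λ⁻⁴, so the ratio of coefficients is the inverse fourth power of the wavelength ratio.
σ(728)/σ(512) = (512/728)⁴ = (0.7033)⁴ = 0.2447.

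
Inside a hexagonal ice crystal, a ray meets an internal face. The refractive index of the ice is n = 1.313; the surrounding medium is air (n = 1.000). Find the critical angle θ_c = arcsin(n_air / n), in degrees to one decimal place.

sin θ_c = n_air / n = 1.000 / 1.313 = 0.7616.
θ_c = arcsin(0.7616) = 49.61°.

49.6°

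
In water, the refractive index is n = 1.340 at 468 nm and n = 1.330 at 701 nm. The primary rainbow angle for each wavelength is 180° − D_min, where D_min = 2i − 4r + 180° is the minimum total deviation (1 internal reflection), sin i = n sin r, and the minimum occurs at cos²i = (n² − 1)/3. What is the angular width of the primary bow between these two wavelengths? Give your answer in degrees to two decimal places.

1.45°

At 468 nm (n = 1.340): cos²i = 0.26520 → i = 59.004°, r = 39.770°, D_min = 138.929°, rainbow angle = 41.071°.
At 701 nm (n = 1.330): cos²i = 0.25630 → i = 59.585°, r = 40.422°, D_min = 137.484°, rainbow angle = 42.516°.
Angular width = |41.071° − 42.516°| = 1.445°.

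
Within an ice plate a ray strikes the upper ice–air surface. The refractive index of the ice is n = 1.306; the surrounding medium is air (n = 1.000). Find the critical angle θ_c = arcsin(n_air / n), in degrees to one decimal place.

50.0°

sin θ_c = n_air / n = 1.000 / 1.306 = 0.7657.
θ_c = arcsin(0.7657) = 49.97°.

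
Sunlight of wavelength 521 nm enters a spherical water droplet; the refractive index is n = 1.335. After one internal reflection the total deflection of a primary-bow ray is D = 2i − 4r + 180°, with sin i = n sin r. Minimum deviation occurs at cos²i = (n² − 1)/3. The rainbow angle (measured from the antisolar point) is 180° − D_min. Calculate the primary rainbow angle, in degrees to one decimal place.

cos²i = (1.78222 − 1)/3 = 0.26074; i = arccos(0.51063) = 59.294°.
sin r = sin 59.294°/1.335 = 0.64405; r = 40.094°.
D_min = 2·59.294° − 4·40.094° + 180° = 138.212°.
Rainbow angle = 180° − D_min = 41.788°.

41.8°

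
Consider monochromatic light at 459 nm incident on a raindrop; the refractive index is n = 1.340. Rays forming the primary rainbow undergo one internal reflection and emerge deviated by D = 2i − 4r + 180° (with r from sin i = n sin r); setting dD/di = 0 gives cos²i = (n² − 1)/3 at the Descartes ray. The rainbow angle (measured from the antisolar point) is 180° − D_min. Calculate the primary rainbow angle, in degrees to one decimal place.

41.1°

cos²i = (1.79560 − 1)/3 = 0.26520; i = arccos(0.51498) = 59.004°.
sin r = sin 59.004°/1.340 = 0.63971; r = 39.770°.
D_min = 2·59.004° − 4·39.770° + 180° = 138.929°.
Rainbow angle = 180° − D_min = 41.071°.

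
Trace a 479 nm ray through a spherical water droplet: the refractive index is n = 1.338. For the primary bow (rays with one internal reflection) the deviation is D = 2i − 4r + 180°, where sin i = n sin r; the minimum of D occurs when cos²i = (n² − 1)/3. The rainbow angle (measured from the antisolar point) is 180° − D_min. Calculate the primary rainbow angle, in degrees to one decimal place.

cos²i = (1.79024 − 1)/3 = 0.26341; i = arccos(0.51324) = 59.120°.
sin r = sin 59.120°/1.338 = 0.64144; r = 39.899°.
D_min = 2·59.120° − 4·39.899° + 180° = 138.643°.
Rainbow angle = 180° − D_min = 41.357°.

41.4°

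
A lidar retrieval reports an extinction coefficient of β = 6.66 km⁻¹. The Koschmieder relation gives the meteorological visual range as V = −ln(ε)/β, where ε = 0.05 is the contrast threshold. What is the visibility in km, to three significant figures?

0.450 km

V = −ln(0.05) / 6.66 = 2.996 / 6.66 = 0.4498 km.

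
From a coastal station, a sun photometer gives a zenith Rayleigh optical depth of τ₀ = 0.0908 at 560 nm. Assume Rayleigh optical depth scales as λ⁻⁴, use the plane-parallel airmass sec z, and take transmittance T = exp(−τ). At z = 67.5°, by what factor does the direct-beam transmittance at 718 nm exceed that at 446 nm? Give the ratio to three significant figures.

1.65

Airmass: sec 67.5° = 2.6131.
τ(718 nm) = 0.0908 × (560/718)⁴ × 2.6131 = 0.0908 × 0.3700 × 2.6131 = 0.0878.
τ(446 nm) = 0.0908 × (560/446)⁴ × 2.6131 = 0.0908 × 2.4855 × 2.6131 = 0.5897.
T(718)/T(446) = exp(τ_B − τ_A) = exp(0.5019) = 1.6519.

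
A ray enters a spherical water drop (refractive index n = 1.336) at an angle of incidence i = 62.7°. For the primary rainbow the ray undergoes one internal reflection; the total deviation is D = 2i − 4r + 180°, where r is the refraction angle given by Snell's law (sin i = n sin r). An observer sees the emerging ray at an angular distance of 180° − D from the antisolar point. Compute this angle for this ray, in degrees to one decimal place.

sin r = sin 62.7° / 1.336 = 0.8886/1.336 = 0.6651; r = 41.69°.
D = 2·62.7° − 4·41.69° + 180° = 125.40° − 166.77° + 180° = 138.63°.
Angle from antisolar point = 180° − D = 41.37°.

41.4°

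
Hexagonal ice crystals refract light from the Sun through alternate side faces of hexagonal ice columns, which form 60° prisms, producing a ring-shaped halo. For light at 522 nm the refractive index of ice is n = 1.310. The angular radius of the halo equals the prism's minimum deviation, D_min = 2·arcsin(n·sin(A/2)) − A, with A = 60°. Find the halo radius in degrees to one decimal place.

21.8°

n·sin(A/2) = 1.310 × sin 30° = 1.310 × 0.5000 = 0.6550.
D_min = 2·arcsin(0.6550) − 60° = 2 × 40.920° − 60° = 21.839°.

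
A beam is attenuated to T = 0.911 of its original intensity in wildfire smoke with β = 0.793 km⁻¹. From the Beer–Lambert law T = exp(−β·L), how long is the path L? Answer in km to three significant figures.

0.118 km

Beer–Lambert: T = exp(−βL) ⇒ L = −ln(T)/β = −ln(0.911)/0.793 = 0.0932/0.793 = 0.1175 km.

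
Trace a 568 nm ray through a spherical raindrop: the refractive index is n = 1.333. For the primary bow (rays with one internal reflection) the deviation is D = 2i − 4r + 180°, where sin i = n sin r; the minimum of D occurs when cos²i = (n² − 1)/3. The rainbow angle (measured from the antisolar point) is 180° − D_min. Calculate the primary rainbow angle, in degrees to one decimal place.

42.1°

cos²i = (1.77689 − 1)/3 = 0.25896; i = arccos(0.50888) = 59.410°.
sin r = sin 59.410°/1.333 = 0.64579; r = 40.225°.
D_min = 2·59.410° − 4·40.225° + 180° = 137.922°.
Rainbow angle = 180° − D_min = 42.078°.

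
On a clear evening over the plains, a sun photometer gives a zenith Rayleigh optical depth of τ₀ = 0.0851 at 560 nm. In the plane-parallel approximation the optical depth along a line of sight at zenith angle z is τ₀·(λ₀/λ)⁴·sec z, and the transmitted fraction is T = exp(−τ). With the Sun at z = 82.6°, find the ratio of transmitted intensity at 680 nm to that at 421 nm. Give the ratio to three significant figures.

Airmass: sec 82.6° = 7.7642.
τ(680 nm) = 0.0851 × (560/680)⁴ × 7.7642 = 0.0851 × 0.4600 × 7.7642 = 0.3039.
τ(421 nm) = 0.0851 × (560/421)⁴ × 7.7642 = 0.0851 × 3.1306 × 7.7642 = 2.0685.
T(680)/T(421) = exp(τ_B − τ_A) = exp(1.7646) = 5.8391.

5.84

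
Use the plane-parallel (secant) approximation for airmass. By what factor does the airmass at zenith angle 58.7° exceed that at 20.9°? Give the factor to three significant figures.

1.80

X(58.7°)/X(20.9°) = sec 58.7° / sec 20.9° = cos 20.9° / cos 58.7° = 0.9342/0.5195 = 1.7982.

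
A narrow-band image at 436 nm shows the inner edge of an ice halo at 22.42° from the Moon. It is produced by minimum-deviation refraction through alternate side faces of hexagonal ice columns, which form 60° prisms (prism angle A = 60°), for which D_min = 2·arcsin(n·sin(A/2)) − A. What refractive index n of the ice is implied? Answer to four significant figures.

1.318

Rearranging: n = sin((D_min + A)/2) / sin(A/2).
(D_min + A)/2 = (22.42° + 60°)/2 = 41.210°.
n = sin 41.210° / sin 30° = 0.6588 / 0.5000 = 1.3176.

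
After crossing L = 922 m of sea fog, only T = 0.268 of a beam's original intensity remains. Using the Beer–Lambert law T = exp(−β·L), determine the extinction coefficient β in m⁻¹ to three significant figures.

Beer–Lambert: T = exp(−βL) ⇒ β = −ln(T)/L = −ln(0.268)/922 = 1.3168/922 = 0.001428 m⁻¹.

0.00143 m⁻¹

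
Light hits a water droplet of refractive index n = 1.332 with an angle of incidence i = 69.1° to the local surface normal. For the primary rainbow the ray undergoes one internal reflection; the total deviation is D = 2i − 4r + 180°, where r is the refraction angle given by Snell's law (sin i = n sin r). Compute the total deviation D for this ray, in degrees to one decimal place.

140.1°

sin r = sin 69.1° / 1.332 = 0.9342/1.332 = 0.7014; r = 44.54°.
D = 2·69.1° − 4·44.54° + 180° = 138.20° − 178.14° + 180° = 140.06°.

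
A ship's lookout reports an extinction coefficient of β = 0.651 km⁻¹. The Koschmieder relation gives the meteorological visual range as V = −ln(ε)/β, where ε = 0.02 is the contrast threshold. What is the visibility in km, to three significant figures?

6.01 km

V = −ln(0.02) / 0.651 = 3.912 / 0.651 = 6.0093 km.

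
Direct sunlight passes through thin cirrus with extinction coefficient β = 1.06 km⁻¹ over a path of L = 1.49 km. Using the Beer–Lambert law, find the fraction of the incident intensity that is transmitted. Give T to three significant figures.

τ = β·L = 1.06 × 1.49 = 1.5794.
T = exp(−1.5794) = 0.2061.

0.206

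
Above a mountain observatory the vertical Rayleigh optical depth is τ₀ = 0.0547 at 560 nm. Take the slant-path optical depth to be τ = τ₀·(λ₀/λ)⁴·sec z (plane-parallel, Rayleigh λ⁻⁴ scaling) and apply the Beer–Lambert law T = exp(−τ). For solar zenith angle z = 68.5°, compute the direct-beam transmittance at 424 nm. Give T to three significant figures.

0.635

sec 68.5° = 2.7285.
τ = 0.0547 × (560/424)⁴ × 2.7285 = 0.0547 × 3.0429 × 2.7285 = 0.4542.
T = exp(−0.4542) = 0.6350.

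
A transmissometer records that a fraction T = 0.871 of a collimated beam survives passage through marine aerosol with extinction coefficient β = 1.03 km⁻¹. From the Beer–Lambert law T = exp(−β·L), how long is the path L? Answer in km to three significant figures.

0.134 km

Beer–Lambert: T = exp(−βL) ⇒ L = −ln(T)/β = −ln(0.871)/1.03 = 0.1381/1.03 = 0.1341 km.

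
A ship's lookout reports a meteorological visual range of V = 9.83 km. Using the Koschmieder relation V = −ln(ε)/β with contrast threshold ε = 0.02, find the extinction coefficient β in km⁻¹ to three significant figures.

β = −ln(0.02) / V = 3.912 / 9.83 = 0.3980 km⁻¹.

0.398 km⁻¹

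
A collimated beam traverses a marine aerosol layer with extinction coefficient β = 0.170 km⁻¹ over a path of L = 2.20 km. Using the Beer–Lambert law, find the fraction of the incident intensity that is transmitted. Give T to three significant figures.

0.688

τ = β·L = 0.170 × 2.20 = 0.3740.
T = exp(−0.3740) = 0.6880.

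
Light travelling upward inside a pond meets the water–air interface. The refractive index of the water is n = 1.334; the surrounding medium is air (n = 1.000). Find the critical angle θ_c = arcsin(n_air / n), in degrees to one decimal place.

sin θ_c = n_air / n = 1.000 / 1.334 = 0.7496.
θ_c = arcsin(0.7496) = 48.56°.

48.6°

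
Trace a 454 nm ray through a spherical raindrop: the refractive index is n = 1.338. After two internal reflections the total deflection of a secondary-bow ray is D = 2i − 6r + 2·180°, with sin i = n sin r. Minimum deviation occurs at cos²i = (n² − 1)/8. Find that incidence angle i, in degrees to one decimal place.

71.7°

cos²i = (1.338² − 1)/8 = (1.79024 − 1)/8 = 0.09878.
cos i = 0.31429, so i = 71.682°.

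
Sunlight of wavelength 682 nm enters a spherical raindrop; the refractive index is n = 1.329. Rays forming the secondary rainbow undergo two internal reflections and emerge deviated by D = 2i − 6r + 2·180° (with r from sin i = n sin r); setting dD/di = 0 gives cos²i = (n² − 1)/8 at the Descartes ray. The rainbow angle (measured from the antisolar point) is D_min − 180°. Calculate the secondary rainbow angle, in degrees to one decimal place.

cos²i = (1.76624 − 1)/8 = 0.09578; i = arccos(0.30948) = 71.972°.
sin r = sin 71.972°/1.329 = 0.71550; r = 45.685°.
D_min = 2·71.972° − 6·45.685° + 360° = 229.837°.
Rainbow angle = D_min − 180° = 49.837°.

49.8°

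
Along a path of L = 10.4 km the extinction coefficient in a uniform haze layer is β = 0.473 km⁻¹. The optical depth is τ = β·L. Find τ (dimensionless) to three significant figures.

4.92

τ = β·L = 0.473 × 10.4 = 4.9192.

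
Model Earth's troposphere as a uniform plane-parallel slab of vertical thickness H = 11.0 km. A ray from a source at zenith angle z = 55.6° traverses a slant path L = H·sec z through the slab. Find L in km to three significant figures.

sec z = 1/cos 55.6° = 1.7700.
L = 11.0 × 1.7700 = 19.470 km.

19.5 km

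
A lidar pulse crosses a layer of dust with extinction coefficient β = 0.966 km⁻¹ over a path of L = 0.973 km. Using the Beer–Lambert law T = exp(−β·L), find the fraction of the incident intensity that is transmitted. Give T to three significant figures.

0.391

τ = β·L = 0.966 × 0.973 = 0.9399.
T = exp(−0.9399) = 0.3907.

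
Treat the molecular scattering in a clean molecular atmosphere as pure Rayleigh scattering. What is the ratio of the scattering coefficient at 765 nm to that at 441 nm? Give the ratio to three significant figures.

Rayleigh scattering ∝ λ⁻⁴, so the ratio of coefficients is the inverse fourth power of the wavelength ratio.
σ(765)/σ(441) = (441/765)⁴ = (0.5765)⁴ = 0.1104.

0.110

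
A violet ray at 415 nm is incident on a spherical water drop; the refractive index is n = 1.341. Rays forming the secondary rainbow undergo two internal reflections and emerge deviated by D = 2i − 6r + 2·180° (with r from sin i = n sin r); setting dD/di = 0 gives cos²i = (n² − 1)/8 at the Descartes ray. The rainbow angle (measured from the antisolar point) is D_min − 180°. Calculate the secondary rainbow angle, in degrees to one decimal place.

cos²i = (1.79828 − 1)/8 = 0.09979; i = arccos(0.31589) = 71.586°.
sin r = sin 71.586°/1.341 = 0.70753; r = 45.034°.
D_min = 2·71.586° − 6·45.034° + 360° = 232.966°.
Rainbow angle = D_min − 180° = 52.966°.

53.0°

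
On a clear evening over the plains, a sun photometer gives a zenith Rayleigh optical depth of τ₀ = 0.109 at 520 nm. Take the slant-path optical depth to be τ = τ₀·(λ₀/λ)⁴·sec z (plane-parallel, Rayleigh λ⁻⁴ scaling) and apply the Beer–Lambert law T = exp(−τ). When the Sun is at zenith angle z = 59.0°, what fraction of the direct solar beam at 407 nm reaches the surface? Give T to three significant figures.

sec 59.0° = 1.9416.
τ = 0.109 × (520/407)⁴ × 1.9416 = 0.109 × 2.6646 × 1.9416 = 0.5639.
T = exp(−0.5639) = 0.5690.

0.569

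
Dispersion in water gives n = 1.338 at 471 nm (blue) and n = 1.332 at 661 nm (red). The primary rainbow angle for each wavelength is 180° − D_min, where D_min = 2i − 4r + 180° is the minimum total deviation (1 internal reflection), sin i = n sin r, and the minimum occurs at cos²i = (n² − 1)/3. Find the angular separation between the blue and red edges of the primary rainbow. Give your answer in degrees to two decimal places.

0.87°

At 471 nm (n = 1.338): cos²i = 0.26341 → i = 59.120°, r = 39.899°, D_min = 138.643°, rainbow angle = 41.357°.
At 661 nm (n = 1.332): cos²i = 0.25807 → i = 59.469°, r = 40.290°, D_min = 137.776°, rainbow angle = 42.224°.
Angular width = |41.357° − 42.224°| = 0.867°.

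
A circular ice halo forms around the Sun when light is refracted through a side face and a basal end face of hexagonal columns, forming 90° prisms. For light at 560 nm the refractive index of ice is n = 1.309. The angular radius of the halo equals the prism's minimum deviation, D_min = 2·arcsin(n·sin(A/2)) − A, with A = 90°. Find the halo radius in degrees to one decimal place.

n·sin(A/2) = 1.309 × sin 45° = 1.309 × 0.7071 = 0.9256.
D_min = 2·arcsin(0.9256) − 90° = 2 × 67.759° − 90° = 45.519°.

45.5°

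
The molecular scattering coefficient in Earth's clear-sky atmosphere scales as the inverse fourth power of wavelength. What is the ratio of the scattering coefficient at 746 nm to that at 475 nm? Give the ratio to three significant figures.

Rayleigh scattering ∝ λ⁻⁴, so the ratio of coefficients is the inverse fourth power of the wavelength ratio.
σ(746)/σ(475) = (475/746)⁴ = (0.6367)⁴ = 0.1644.

0.164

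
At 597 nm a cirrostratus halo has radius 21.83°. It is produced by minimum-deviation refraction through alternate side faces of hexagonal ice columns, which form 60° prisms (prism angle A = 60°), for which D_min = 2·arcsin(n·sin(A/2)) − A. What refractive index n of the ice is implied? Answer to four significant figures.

1.310

Rearranging: n = sin((D_min + A)/2) / sin(A/2).
(D_min + A)/2 = (21.83° + 60°)/2 = 40.915°.
n = sin 40.915° / sin 30° = 0.6549 / 0.5000 = 1.3099.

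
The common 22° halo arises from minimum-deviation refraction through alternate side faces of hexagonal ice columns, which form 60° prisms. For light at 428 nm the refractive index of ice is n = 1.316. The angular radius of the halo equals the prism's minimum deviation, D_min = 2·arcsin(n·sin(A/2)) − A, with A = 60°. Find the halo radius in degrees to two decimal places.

n·sin(A/2) = 1.316 × sin 30° = 1.316 × 0.5000 = 0.6580.
D_min = 2·arcsin(0.6580) − 60° = 2 × 41.148° − 60° = 22.295°.

22.30°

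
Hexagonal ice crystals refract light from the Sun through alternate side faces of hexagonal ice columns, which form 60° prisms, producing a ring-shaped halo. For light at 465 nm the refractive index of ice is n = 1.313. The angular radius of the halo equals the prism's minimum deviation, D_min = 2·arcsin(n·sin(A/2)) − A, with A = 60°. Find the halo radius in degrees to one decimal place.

n·sin(A/2) = 1.313 × sin 30° = 1.313 × 0.5000 = 0.6565.
D_min = 2·arcsin(0.6565) − 60° = 2 × 41.033° − 60° = 22.067°.

22.1°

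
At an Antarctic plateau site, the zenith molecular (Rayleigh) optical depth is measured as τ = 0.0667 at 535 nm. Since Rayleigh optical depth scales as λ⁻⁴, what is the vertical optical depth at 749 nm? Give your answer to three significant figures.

0.0174

τ(749 nm) = τ(535 nm) × (535/749)⁴ = 0.0667 × (0.7143)⁴ = 0.0667 × 0.2603 = 0.0174.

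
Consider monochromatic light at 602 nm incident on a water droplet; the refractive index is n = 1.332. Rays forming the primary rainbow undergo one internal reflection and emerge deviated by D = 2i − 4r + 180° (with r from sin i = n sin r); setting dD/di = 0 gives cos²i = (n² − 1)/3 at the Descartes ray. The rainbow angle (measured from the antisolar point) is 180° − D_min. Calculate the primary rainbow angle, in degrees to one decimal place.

cos²i = (1.77422 − 1)/3 = 0.25807; i = arccos(0.50801) = 59.469°.
sin r = sin 59.469°/1.332 = 0.64666; r = 40.290°.
D_min = 2·59.469° − 4·40.290° + 180° = 137.776°.
Rainbow angle = 180° − D_min = 42.224°.

42.2°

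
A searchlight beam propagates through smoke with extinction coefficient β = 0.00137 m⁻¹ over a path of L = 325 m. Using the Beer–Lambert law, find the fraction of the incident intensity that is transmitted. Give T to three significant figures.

0.641

τ = β·L = 0.00137 × 325 = 0.4452.
T = exp(−0.4452) = 0.6407.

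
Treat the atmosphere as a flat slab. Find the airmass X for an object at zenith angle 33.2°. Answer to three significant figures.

1.20

X = sec z = 1/cos 33.2° = 1/0.8368 = 1.1951.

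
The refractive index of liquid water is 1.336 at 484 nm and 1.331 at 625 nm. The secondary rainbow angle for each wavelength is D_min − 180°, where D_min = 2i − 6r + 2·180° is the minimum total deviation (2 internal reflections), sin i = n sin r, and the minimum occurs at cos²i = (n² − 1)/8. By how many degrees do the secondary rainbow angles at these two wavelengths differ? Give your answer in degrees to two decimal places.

At 484 nm (n = 1.336): cos²i = 0.09811 → i = 71.746°, r = 45.303°, D_min = 231.674°, rainbow angle = 51.674°.
At 625 nm (n = 1.331): cos²i = 0.09645 → i = 71.907°, r = 45.575°, D_min = 230.365°, rainbow angle = 50.365°.
Angular width = |51.674° − 50.365°| = 1.309°.

1.31°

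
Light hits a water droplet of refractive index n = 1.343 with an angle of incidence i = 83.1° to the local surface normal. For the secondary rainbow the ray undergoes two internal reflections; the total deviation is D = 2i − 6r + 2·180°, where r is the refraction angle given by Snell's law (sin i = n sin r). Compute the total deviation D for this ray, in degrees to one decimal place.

sin r = sin 83.1° / 1.343 = 0.9928/1.343 = 0.7392; r = 47.66°.
D = 2·83.1° − 6·47.66° + 2·180° = 166.20° − 285.98° + 360° = 240.22°.

240.2°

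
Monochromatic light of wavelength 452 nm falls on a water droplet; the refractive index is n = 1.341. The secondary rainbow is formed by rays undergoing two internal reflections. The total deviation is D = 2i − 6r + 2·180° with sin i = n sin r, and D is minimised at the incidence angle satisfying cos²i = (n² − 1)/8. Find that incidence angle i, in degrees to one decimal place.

71.6°

cos²i = (1.341² − 1)/8 = (1.79828 − 1)/8 = 0.09979.
cos i = 0.31589, so i = 71.586°.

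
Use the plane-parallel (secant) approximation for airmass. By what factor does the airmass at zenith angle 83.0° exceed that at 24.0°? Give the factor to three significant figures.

7.50

X(83.0°)/X(24.0°) = sec 83.0° / sec 24.0° = cos 24.0° / cos 83.0° = 0.9135/0.1219 = 7.4961.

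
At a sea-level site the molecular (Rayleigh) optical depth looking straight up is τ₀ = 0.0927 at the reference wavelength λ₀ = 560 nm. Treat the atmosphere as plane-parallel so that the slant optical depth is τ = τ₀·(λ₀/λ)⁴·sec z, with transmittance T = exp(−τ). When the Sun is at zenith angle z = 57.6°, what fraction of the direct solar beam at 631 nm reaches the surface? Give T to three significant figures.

sec 57.6° = 1.8663.
τ = 0.0927 × (560/631)⁴ × 1.8663 = 0.0927 × 0.6203 × 1.8663 = 0.1073.
T = exp(−0.1073) = 0.8982.

0.898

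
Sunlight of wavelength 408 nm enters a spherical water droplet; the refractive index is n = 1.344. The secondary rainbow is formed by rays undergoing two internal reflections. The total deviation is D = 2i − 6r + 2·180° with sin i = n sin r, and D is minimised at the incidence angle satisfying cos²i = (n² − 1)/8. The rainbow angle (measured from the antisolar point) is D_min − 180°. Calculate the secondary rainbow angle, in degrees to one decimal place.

cos²i = (1.80634 − 1)/8 = 0.10079; i = arccos(0.31748) = 71.490°.
sin r = sin 71.490°/1.344 = 0.70555; r = 44.874°.
D_min = 2·71.490° − 6·44.874° + 360° = 233.733°.
Rainbow angle = D_min − 180° = 53.733°.

53.7°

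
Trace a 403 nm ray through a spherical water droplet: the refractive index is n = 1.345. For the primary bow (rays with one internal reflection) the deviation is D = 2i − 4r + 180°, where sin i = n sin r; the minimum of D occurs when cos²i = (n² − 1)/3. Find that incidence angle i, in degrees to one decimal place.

58.7°

cos²i = (1.345² − 1)/3 = (1.80902 − 1)/3 = 0.26967.
cos i = 0.51930, so i = 58.715°.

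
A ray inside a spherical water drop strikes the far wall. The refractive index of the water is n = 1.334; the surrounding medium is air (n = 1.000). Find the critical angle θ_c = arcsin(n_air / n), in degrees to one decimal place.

48.6°

sin θ_c = n_air / n = 1.000 / 1.334 = 0.7496.
θ_c = arcsin(0.7496) = 48.56°.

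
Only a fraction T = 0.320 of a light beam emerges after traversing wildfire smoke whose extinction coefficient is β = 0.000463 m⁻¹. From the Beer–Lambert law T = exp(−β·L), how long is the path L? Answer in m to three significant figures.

2460 m

Beer–Lambert: T = exp(−βL) ⇒ L = −ln(T)/β = −ln(0.320)/0.000463 = 1.1394/0.000463 = 2461 m.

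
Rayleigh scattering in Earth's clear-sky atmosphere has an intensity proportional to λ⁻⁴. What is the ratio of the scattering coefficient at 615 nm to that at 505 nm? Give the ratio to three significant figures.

0.455

Rayleigh scattering ∝ λ⁻⁴, so the ratio of coefficients is the inverse fourth power of the wavelength ratio.
σ(615)/σ(505) = (505/615)⁴ = (0.8211)⁴ = 0.4546.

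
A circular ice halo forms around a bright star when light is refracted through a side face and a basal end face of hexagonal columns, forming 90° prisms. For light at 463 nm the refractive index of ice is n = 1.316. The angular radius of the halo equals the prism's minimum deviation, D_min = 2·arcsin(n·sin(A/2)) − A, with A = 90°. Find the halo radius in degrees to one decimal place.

n·sin(A/2) = 1.316 × sin 45° = 1.316 × 0.7071 = 0.9306.
D_min = 2·arcsin(0.9306) − 90° = 2 × 68.521° − 90° = 47.042°.

47.0°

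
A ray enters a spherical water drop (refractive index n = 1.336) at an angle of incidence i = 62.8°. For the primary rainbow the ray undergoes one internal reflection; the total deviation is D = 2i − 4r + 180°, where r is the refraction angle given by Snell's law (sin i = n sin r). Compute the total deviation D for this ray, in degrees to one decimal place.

138.6°

sin r = sin 62.8° / 1.336 = 0.8894/1.336 = 0.6657; r = 41.74°.
D = 2·62.8° − 4·41.74° + 180° = 125.60° − 166.95° + 180° = 138.65°.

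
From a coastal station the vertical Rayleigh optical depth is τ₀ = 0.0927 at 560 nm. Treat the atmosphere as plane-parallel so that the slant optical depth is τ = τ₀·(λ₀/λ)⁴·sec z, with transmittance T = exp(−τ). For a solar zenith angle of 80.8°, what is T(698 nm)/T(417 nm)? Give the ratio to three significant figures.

5.18

Airmass: sec 80.8° = 6.2546.
τ(698 nm) = 0.0927 × (560/698)⁴ × 6.2546 = 0.0927 × 0.4143 × 6.2546 = 0.2402.
τ(417 nm) = 0.0927 × (560/417)⁴ × 6.2546 = 0.0927 × 3.2524 × 6.2546 = 1.8858.
T(698)/T(417) = exp(τ_B − τ_A) = exp(1.6456) = 5.1839.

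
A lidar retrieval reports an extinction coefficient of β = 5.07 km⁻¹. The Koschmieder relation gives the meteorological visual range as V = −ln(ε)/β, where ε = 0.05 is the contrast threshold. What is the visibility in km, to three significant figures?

0.591 km

V = −ln(0.05) / 5.07 = 2.996 / 5.07 = 0.5909 km.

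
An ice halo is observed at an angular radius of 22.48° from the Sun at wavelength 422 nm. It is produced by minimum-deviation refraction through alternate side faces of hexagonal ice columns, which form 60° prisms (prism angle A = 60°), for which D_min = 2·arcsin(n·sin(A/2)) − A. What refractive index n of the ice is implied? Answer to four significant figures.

1.318

Rearranging: n = sin((D_min + A)/2) / sin(A/2).
(D_min + A)/2 = (22.48° + 60°)/2 = 41.240°.
n = sin 41.240° / sin 30° = 0.6592 / 0.5000 = 1.3184.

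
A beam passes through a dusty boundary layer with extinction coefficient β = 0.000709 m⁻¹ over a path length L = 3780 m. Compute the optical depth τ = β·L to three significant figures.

2.68

τ = β·L = 0.000709 × 3780 = 2.6800.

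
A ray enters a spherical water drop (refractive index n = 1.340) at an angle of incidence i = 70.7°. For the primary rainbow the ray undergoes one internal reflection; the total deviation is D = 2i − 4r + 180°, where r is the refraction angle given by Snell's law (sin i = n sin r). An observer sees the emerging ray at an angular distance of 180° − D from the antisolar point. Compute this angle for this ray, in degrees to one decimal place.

sin r = sin 70.7° / 1.340 = 0.9438/1.340 = 0.7043; r = 44.78°.
D = 2·70.7° − 4·44.78° + 180° = 141.40° − 179.10° + 180° = 142.30°.
Angle from antisolar point = 180° − D = 37.70°.

37.7°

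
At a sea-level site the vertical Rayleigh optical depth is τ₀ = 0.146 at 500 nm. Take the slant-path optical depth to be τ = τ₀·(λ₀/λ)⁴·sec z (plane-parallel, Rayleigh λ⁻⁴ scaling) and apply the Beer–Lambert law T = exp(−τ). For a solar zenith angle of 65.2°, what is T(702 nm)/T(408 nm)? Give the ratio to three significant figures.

2.00

Airmass: sec 65.2° = 2.3841.
τ(702 nm) = 0.146 × (500/702)⁴ × 2.3841 = 0.146 × 0.2574 × 2.3841 = 0.0896.
τ(408 nm) = 0.146 × (500/408)⁴ × 2.3841 = 0.146 × 2.2555 × 2.3841 = 0.7851.
T(702)/T(408) = exp(τ_B − τ_A) = exp(0.6955) = 2.0047.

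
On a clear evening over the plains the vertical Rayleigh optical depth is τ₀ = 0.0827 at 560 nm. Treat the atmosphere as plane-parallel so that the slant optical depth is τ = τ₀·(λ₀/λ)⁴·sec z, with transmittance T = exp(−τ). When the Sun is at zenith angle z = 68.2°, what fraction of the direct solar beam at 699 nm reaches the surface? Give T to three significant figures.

sec 68.2° = 2.6927.
τ = 0.0827 × (560/699)⁴ × 2.6927 = 0.0827 × 0.4119 × 2.6927 = 0.0917.
T = exp(−0.0917) = 0.9123.

0.912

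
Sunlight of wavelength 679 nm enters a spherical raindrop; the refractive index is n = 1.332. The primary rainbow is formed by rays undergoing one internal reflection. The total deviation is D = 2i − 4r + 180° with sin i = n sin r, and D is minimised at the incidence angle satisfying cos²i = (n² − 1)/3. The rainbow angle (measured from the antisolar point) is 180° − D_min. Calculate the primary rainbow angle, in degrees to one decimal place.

cos²i = (1.77422 − 1)/3 = 0.25807; i = arccos(0.50801) = 59.469°.
sin r = sin 59.469°/1.332 = 0.64666; r = 40.290°.
D_min = 2·59.469° − 4·40.290° + 180° = 137.776°.
Rainbow angle = 180° − D_min = 42.224°.

42.2°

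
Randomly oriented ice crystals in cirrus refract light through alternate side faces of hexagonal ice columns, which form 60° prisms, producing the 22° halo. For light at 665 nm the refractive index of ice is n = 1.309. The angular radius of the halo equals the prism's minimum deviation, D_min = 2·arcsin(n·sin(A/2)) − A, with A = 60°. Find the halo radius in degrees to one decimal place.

21.8°

n·sin(A/2) = 1.309 × sin 30° = 1.309 × 0.5000 = 0.6545.
D_min = 2·arcsin(0.6545) − 60° = 2 × 40.882° − 60° = 21.763°.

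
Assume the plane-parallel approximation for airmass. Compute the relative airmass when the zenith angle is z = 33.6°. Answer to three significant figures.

X = sec z = 1/cos 33.6° = 1/0.8329 = 1.2006.

1.20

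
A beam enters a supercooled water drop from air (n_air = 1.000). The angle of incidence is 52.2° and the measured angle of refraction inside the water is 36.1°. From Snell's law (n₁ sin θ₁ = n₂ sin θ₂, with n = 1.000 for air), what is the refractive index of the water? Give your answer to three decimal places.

n = sin θ_i / sin θ_r = sin 52.2° / sin 36.1° = 0.7902 / 0.5892 = 1.3411.

1.341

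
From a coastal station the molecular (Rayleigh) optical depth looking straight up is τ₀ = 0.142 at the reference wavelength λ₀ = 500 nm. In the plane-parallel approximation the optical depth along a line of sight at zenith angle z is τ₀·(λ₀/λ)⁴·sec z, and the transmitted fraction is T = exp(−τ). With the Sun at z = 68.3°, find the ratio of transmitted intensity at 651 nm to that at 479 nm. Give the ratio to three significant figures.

1.38

Airmass: sec 68.3° = 2.7046.
τ(651 nm) = 0.142 × (500/651)⁴ × 2.7046 = 0.142 × 0.3480 × 2.7046 = 0.1336.
τ(479 nm) = 0.142 × (500/479)⁴ × 2.7046 = 0.142 × 1.1872 × 2.7046 = 0.4560.
T(651)/T(479) = exp(τ_B − τ_A) = exp(0.3223) = 1.3803.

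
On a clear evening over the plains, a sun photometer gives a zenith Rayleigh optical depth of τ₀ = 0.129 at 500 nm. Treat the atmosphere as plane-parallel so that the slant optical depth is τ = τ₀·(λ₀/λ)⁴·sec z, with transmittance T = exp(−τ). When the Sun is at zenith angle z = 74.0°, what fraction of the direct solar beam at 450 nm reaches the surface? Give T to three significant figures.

0.490

sec 74.0° = 3.6280.
τ = 0.129 × (500/450)⁴ × 3.6280 = 0.129 × 1.5242 × 3.6280 = 0.7133.
T = exp(−0.7133) = 0.4900.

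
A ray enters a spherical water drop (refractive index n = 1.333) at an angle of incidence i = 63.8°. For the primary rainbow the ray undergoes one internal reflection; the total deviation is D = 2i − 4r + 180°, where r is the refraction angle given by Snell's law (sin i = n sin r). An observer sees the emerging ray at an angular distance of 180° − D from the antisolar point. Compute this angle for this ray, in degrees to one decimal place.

sin r = sin 63.8° / 1.333 = 0.8973/1.333 = 0.6731; r = 42.31°.
D = 2·63.8° − 4·42.31° + 180° = 127.60° − 169.23° + 180° = 138.37°.
Angle from antisolar point = 180° − D = 41.63°.

41.6°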